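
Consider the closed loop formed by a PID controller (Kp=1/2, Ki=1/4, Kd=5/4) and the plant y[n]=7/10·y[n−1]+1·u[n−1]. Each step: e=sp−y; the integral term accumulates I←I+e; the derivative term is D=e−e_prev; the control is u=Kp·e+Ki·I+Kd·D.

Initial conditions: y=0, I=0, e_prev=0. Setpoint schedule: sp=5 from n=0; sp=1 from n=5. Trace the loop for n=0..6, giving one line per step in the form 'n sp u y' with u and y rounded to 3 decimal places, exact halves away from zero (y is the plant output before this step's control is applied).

(exact arithmetic carried between steps; '≈' marks a value shown rounded to 6 d.p. or computed from one; I and e_prev carry over from the previous line; the table rounds u and y to 3 d.p., halves away from zero)
n=0: y=0, sp=5, e=sp−y=5; I=5, D=e−e_prev=5; u=1/2·5+1/4·5+5/4·5=10; next y=7/10·0+1·10=10
n=1: y=10, sp=5, e=sp−y=-5; I=0, D=e−e_prev=-10; u=1/2·(-5)+1/4·0+5/4·(-10)=-15; next y=7/10·10+1·(-15)=-8
n=2: y=-8, sp=5, e=sp−y=13; I=13, D=e−e_prev=18; u=1/2·13+1/4·13+5/4·18=32.25; next y=7/10·(-8)+1·32.25=26.65
n=3: y=26.65, sp=5, e=sp−y=-21.65; I=-8.65, D=e−e_prev=-34.65; u=1/2·(-21.65)+1/4·(-8.65)+5/4·(-34.65)=-56.3; next y=7/10·26.65+1·(-56.3)=-37.645
n=4: y=-37.645, sp=5, e=sp−y=42.645; I=33.995, D=e−e_prev=64.295; u=1/2·42.645+1/4·33.995+5/4·64.295=110.19; next y=7/10·(-37.645)+1·110.19=83.8385
n=5: y=83.8385, sp=1, e=sp−y=-82.8385; I=-48.8435, D=e−e_prev=-125.4835; u=1/2·(-82.8385)+1/4·(-48.8435)+5/4·(-125.4835)=-210.4845; next y=7/10·83.8385+1·(-210.4845)=-151.79755
n=6: y=-151.79755, sp=1, e=sp−y=152.79755; I=103.95405, D=e−e_prev=235.63605; u=1/2·152.79755+1/4·103.95405+5/4·235.63605=396.93235; next y=7/10·(-151.79755)+1·396.93235=290.674065

0 5 10.000 0.000
1 5 -15.000 10.000
2 5 32.250 -8.000
3 5 -56.300 26.650
4 5 110.190 -37.645
5 1 -210.485 83.839
6 1 396.932 -151.798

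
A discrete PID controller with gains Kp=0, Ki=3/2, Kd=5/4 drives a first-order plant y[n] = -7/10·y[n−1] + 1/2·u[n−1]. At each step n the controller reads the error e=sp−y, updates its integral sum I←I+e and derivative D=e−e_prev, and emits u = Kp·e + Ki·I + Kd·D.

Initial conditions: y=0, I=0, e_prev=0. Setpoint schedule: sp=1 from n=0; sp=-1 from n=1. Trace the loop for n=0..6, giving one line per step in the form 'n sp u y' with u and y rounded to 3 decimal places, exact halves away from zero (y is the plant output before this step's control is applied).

0 1 2.750 0.000
1 -1 -6.281 1.375
2 -1 9.440 -4.103
3 -1 -24.915 7.592
4 -1 46.567 -17.772
5 -1 -107.094 35.724
6 -1 218.954 -78.554

(exact arithmetic carried between steps; '≈' marks a value shown rounded to 6 d.p. or computed from one; I and e_prev carry over from the previous line; the table rounds u and y to 3 d.p., halves away from zero)
n=0: y=0, sp=1, e=sp−y=1; I=1, D=e−e_prev=1; u=0·1+3/2·1+5/4·1=2.75; next y=-7/10·0+1/2·2.75=1.375
n=1: y=1.375, sp=-1, e=sp−y=-2.375; I=-1.375, D=e−e_prev=-3.375; u=0·(-2.375)+3/2·(-1.375)+5/4·(-3.375)=-6.28125; next y=-7/10·1.375+1/2·(-6.28125)=-4.103125
n=2: y=-4.103125, sp=-1, e=sp−y=3.103125; I=1.728125, D=e−e_prev=5.478125; u=0·3.103125+3/2·1.728125+5/4·5.478125≈9.439844; next y=-7/10·(-4.103125)+1/2·9.439844≈7.592109
n=3: y≈7.592109, sp=-1, e=sp−y≈-8.592109; I≈-6.863984, D=e−e_prev≈-11.695234; u=0·(-8.592109)+3/2·(-6.863984)+5/4·(-11.695234)≈-24.915020; next y=-7/10·7.592109+1/2·(-24.915020)≈-17.771986
n=4: y≈-17.771986, sp=-1, e=sp−y≈16.771986; I≈9.908002, D=e−e_prev≈25.364096; u=0·16.771986+3/2·9.908002+5/4·25.364096≈46.567123; next y=-7/10·(-17.771986)+1/2·46.567123≈35.723952
n=5: y≈35.723952, sp=-1, e=sp−y≈-36.723952; I≈-26.815950, D=e−e_prev≈-53.495938; u=0·(-36.723952)+3/2·(-26.815950)+5/4·(-53.495938)≈-107.093847; next y=-7/10·35.723952+1/2·(-107.093847)≈-78.553690
n=6: y≈-78.553690, sp=-1, e=sp−y≈77.553690; I≈50.737740, D=e−e_prev≈114.277641; u=0·77.553690+3/2·50.737740+5/4·114.277641≈218.953662; next y=-7/10·(-78.553690)+1/2·218.953662≈164.464414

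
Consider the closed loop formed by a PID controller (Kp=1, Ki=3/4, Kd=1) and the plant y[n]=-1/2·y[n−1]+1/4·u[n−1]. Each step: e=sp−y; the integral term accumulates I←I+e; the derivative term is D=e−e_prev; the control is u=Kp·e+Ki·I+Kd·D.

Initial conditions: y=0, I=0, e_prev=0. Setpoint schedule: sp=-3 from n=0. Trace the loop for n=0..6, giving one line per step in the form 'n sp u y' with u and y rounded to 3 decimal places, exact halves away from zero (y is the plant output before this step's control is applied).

(exact arithmetic carried between steps; '≈' marks a value shown rounded to 6 d.p. or computed from one; I and e_prev carry over from the previous line; the table rounds u and y to 3 d.p., halves away from zero)
n=0: y=0, sp=-3, e=sp−y=-3; I=-3, D=e−e_prev=-3; u=1·(-3)+3/4·(-3)+1·(-3)=-8.25; next y=-1/2·0+1/4·(-8.25)=-2.0625
n=1: y=-2.0625, sp=-3, e=sp−y=-0.9375; I=-3.9375, D=e−e_prev=2.0625; u=1·(-0.9375)+3/4·(-3.9375)+1·2.0625=-1.828125; next y=-1/2·(-2.0625)+1/4·(-1.828125)≈0.574219
n=2: y≈0.574219, sp=-3, e=sp−y≈-3.574219; I≈-7.511719, D=e−e_prev≈-2.636719; u=1·(-3.574219)+3/4·(-7.511719)+1·(-2.636719)≈-11.844727; next y=-1/2·0.574219+1/4·(-11.844727)≈-3.248291
n=3: y≈-3.248291, sp=-3, e=sp−y≈0.248291; I≈-7.263428, D=e−e_prev≈3.822510; u=1·0.248291+3/4·(-7.263428)+1·3.822510≈-1.376770; next y=-1/2·(-3.248291)+1/4·(-1.376770)≈1.279953
n=4: y≈1.279953, sp=-3, e=sp−y≈-4.279953; I≈-11.543381, D=e−e_prev≈-4.528244; u=1·(-4.279953)+3/4·(-11.543381)+1·(-4.528244)≈-17.465733; next y=-1/2·1.279953+1/4·(-17.465733)≈-5.006410
n=5: y≈-5.006410, sp=-3, e=sp−y≈2.006410; I≈-9.536971, D=e−e_prev≈6.286363; u=1·2.006410+3/4·(-9.536971)+1·6.286363≈1.140044; next y=-1/2·(-5.006410)+1/4·1.140044≈2.788216
n=6: y≈2.788216, sp=-3, e=sp−y≈-5.788216; I≈-15.325187, D=e−e_prev≈-7.794625; u=1·(-5.788216)+3/4·(-15.325187)+1·(-7.794625)≈-25.076731; next y=-1/2·2.788216+1/4·(-25.076731)≈-7.663291

0 -3 -8.250 0.000
1 -3 -1.828 -2.063
2 -3 -11.845 0.574
3 -3 -1.377 -3.248
4 -3 -17.466 1.280
5 -3 1.140 -5.006
6 -3 -25.077 2.788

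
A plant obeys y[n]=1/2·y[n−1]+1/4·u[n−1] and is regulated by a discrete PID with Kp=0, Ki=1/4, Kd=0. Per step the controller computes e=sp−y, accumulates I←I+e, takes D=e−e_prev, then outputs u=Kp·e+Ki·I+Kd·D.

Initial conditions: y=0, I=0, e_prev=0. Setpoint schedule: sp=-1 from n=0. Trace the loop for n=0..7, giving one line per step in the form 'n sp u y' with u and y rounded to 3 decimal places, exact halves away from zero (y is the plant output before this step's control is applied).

(exact arithmetic carried between steps; '≈' marks a value shown rounded to 6 d.p. or computed from one; I and e_prev carry over from the previous line; the table rounds u and y to 3 d.p., halves away from zero)
n=0: y=0, sp=-1, e=sp−y=-1; I=-1, D=e−e_prev=-1; u=0·(-1)+1/4·(-1)+0·(-1)=-0.25; next y=1/2·0+1/4·(-0.25)=-0.0625
n=1: y=-0.0625, sp=-1, e=sp−y=-0.9375; I=-1.9375, D=e−e_prev=0.0625; u=0·(-0.9375)+1/4·(-1.9375)+0·0.0625=-0.484375; next y=1/2·(-0.0625)+1/4·(-0.484375)≈-0.152344
n=2: y≈-0.152344, sp=-1, e=sp−y≈-0.847656; I≈-2.785156, D=e−e_prev≈0.089844; u=0·(-0.847656)+1/4·(-2.785156)+0·0.089844≈-0.696289; next y=1/2·(-0.152344)+1/4·(-0.696289)≈-0.250244
n=3: y≈-0.250244, sp=-1, e=sp−y≈-0.749756; I≈-3.534912, D=e−e_prev≈0.097900; u=0·(-0.749756)+1/4·(-3.534912)+0·0.097900≈-0.883728; next y=1/2·(-0.250244)+1/4·(-0.883728)≈-0.346054
n=4: y≈-0.346054, sp=-1, e=sp−y≈-0.653946; I≈-4.188858, D=e−e_prev≈0.095810; u=0·(-0.653946)+1/4·(-4.188858)+0·0.095810≈-1.047215; next y=1/2·(-0.346054)+1/4·(-1.047215)≈-0.434831
n=5: y≈-0.434831, sp=-1, e=sp−y≈-0.565169; I≈-4.754027, D=e−e_prev≈0.088777; u=0·(-0.565169)+1/4·(-4.754027)+0·0.088777≈-1.188507; next y=1/2·(-0.434831)+1/4·(-1.188507)≈-0.514542
n=6: y≈-0.514542, sp=-1, e=sp−y≈-0.485458; I≈-5.239485, D=e−e_prev≈0.079711; u=0·(-0.485458)+1/4·(-5.239485)+0·0.079711≈-1.309871; next y=1/2·(-0.514542)+1/4·(-1.309871)≈-0.584739
n=7: y≈-0.584739, sp=-1, e=sp−y≈-0.415261; I≈-5.654746, D=e−e_prev≈0.070197; u=0·(-0.415261)+1/4·(-5.654746)+0·0.070197≈-1.413687; next y=1/2·(-0.584739)+1/4·(-1.413687)≈-0.645791

0 -1 -0.250 0.000
1 -1 -0.484 -0.063
2 -1 -0.696 -0.152
3 -1 -0.884 -0.250
4 -1 -1.047 -0.346
5 -1 -1.189 -0.435
6 -1 -1.310 -0.515
7 -1 -1.414 -0.585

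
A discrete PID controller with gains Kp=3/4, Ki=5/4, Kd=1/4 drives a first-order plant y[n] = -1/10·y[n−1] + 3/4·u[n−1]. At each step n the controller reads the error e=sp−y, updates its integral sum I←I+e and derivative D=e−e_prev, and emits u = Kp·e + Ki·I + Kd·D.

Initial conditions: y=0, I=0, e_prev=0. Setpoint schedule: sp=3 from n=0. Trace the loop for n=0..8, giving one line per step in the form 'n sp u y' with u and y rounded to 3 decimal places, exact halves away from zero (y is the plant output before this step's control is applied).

(exact arithmetic carried between steps; '≈' marks a value shown rounded to 6 d.p. or computed from one; I and e_prev carry over from the previous line; the table rounds u and y to 3 d.p., halves away from zero)
n=0: y=0, sp=3, e=sp−y=3; I=3, D=e−e_prev=3; u=3/4·3+5/4·3+1/4·3=6.75; next y=-1/10·0+3/4·6.75=5.0625
n=1: y=5.0625, sp=3, e=sp−y=-2.0625; I=0.9375, D=e−e_prev=-5.0625; u=3/4·(-2.0625)+5/4·0.9375+1/4·(-5.0625)=-1.640625; next y=-1/10·5.0625+3/4·(-1.640625)≈-1.736719
n=2: y≈-1.736719, sp=3, e=sp−y≈4.736719; I≈5.674219, D=e−e_prev≈6.799219; u=3/4·4.736719+5/4·5.674219+1/4·6.799219≈12.345117; next y=-1/10·(-1.736719)+3/4·12.345117≈9.432510
n=3: y≈9.432510, sp=3, e=sp−y≈-6.432510; I≈-0.758291, D=e−e_prev≈-11.169229; u=3/4·(-6.432510)+5/4·(-0.758291)+1/4·(-11.169229)≈-8.564553; next y=-1/10·9.432510+3/4·(-8.564553)≈-7.366666
n=4: y≈-7.366666, sp=3, e=sp−y≈10.366666; I≈9.608375, D=e−e_prev≈16.799176; u=3/4·10.366666+5/4·9.608375+1/4·16.799176≈23.985262; next y=-1/10·(-7.366666)+3/4·23.985262≈18.725613
n=5: y≈18.725613, sp=3, e=sp−y≈-15.725613; I≈-6.117238, D=e−e_prev≈-26.092279; u=3/4·(-15.725613)+5/4·(-6.117238)+1/4·(-26.092279)≈-25.963827; next y=-1/10·18.725613+3/4·(-25.963827)≈-21.345432
n=6: y≈-21.345432, sp=3, e=sp−y≈24.345432; I≈18.228194, D=e−e_prev≈40.071045; u=3/4·24.345432+5/4·18.228194+1/4·40.071045≈51.062077; next y=-1/10·(-21.345432)+3/4·51.062077≈40.431101
n=7: y≈40.431101, sp=3, e=sp−y≈-37.431101; I≈-19.202907, D=e−e_prev≈-61.776533; u=3/4·(-37.431101)+5/4·(-19.202907)+1/4·(-61.776533)≈-67.521093; next y=-1/10·40.431101+3/4·(-67.521093)≈-54.683930
n=8: y≈-54.683930, sp=3, e=sp−y≈57.683930; I≈38.481022, D=e−e_prev≈95.115031; u=3/4·57.683930+5/4·38.481022+1/4·95.115031≈115.142983; next y=-1/10·(-54.683930)+3/4·115.142983≈91.825630

0 3 6.750 0.000
1 3 -1.641 5.063
2 3 12.345 -1.737
3 3 -8.565 9.433
4 3 23.985 -7.367
5 3 -25.964 18.726
6 3 51.062 -21.345
7 3 -67.521 40.431
8 3 115.143 -54.684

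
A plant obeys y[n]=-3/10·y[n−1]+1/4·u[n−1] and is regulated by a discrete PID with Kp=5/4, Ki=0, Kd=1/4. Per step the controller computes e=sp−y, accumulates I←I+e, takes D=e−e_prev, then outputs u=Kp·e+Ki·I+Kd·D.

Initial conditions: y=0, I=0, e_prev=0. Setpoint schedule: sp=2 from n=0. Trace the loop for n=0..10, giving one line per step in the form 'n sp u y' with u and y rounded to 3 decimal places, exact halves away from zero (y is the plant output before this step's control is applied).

(exact arithmetic carried between steps; '≈' marks a value shown rounded to 6 d.p. or computed from one; I and e_prev carry over from the previous line; the table rounds u and y to 3 d.p., halves away from zero)
n=0: y=0, sp=2, e=sp−y=2; I=2, D=e−e_prev=2; u=5/4·2+0·2+1/4·2=3; next y=-3/10·0+1/4·3=0.75
n=1: y=0.75, sp=2, e=sp−y=1.25; I=3.25, D=e−e_prev=-0.75; u=5/4·1.25+0·3.25+1/4·(-0.75)=1.375; next y=-3/10·0.75+1/4·1.375=0.11875
n=2: y=0.11875, sp=2, e=sp−y=1.88125; I=5.13125, D=e−e_prev=0.63125; u=5/4·1.88125+0·5.13125+1/4·0.63125=2.509375; next y=-3/10·0.11875+1/4·2.509375≈0.591719
n=3: y≈0.591719, sp=2, e=sp−y≈1.408281; I≈6.539531, D=e−e_prev≈-0.472969; u=5/4·1.408281+0·6.539531+1/4·(-0.472969)≈1.642109; next y=-3/10·0.591719+1/4·1.642109≈0.233012
n=4: y≈0.233012, sp=2, e=sp−y≈1.766988; I≈8.306520, D=e−e_prev≈0.358707; u=5/4·1.766988+0·8.306520+1/4·0.358707≈2.298412; next y=-3/10·0.233012+1/4·2.298412≈0.504700
n=5: y≈0.504700, sp=2, e=sp−y≈1.495300; I≈9.801820, D=e−e_prev≈-0.271688; u=5/4·1.495300+0·9.801820+1/4·(-0.271688)≈1.801204; next y=-3/10·0.504700+1/4·1.801204≈0.298891
n=6: y≈0.298891, sp=2, e=sp−y≈1.701109; I≈11.502929, D=e−e_prev≈0.205808; u=5/4·1.701109+0·11.502929+1/4·0.205808≈2.177838; next y=-3/10·0.298891+1/4·2.177838≈0.454792
n=7: y≈0.454792, sp=2, e=sp−y≈1.545208; I≈13.048137, D=e−e_prev≈-0.155901; u=5/4·1.545208+0·13.048137+1/4·(-0.155901)≈1.892534; next y=-3/10·0.454792+1/4·1.892534≈0.336696
n=8: y≈0.336696, sp=2, e=sp−y≈1.663304; I≈14.711441, D=e−e_prev≈0.118096; u=5/4·1.663304+0·14.711441+1/4·0.118096≈2.108654; next y=-3/10·0.336696+1/4·2.108654≈0.426155
n=9: y≈0.426155, sp=2, e=sp−y≈1.573845; I≈16.285286, D=e−e_prev≈-0.089459; u=5/4·1.573845+0·16.285286+1/4·(-0.089459)≈1.944942; next y=-3/10·0.426155+1/4·1.944942≈0.358389
n=10: y≈0.358389, sp=2, e=sp−y≈1.641611; I≈17.926897, D=e−e_prev≈0.067766; u=5/4·1.641611+0·17.926897+1/4·0.067766≈2.068955; next y=-3/10·0.358389+1/4·2.068955≈0.409722

0 2 3.000 0.000
1 2 1.375 0.750
2 2 2.509 0.119
3 2 1.642 0.592
4 2 2.298 0.233
5 2 1.801 0.505
6 2 2.178 0.299
7 2 1.893 0.455
8 2 2.109 0.337
9 2 1.945 0.426
10 2 2.069 0.358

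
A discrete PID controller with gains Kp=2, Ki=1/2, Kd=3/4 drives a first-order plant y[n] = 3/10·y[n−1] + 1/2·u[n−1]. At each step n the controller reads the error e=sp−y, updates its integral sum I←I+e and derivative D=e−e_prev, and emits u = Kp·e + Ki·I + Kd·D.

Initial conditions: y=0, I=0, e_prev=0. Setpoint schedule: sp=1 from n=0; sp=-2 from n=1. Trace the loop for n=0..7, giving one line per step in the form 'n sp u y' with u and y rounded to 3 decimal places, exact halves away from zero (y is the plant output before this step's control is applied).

(exact arithmetic carried between steps; '≈' marks a value shown rounded to 6 d.p. or computed from one; I and e_prev carry over from the previous line; the table rounds u and y to 3 d.p., halves away from zero)
n=0: y=0, sp=1, e=sp−y=1; I=1, D=e−e_prev=1; u=2·1+1/2·1+3/4·1=3.25; next y=3/10·0+1/2·3.25=1.625
n=1: y=1.625, sp=-2, e=sp−y=-3.625; I=-2.625, D=e−e_prev=-4.625; u=2·(-3.625)+1/2·(-2.625)+3/4·(-4.625)=-12.03125; next y=3/10·1.625+1/2·(-12.03125)=-5.528125
n=2: y=-5.528125, sp=-2, e=sp−y=3.528125; I=0.903125, D=e−e_prev=7.153125; u=2·3.528125+1/2·0.903125+3/4·7.153125≈12.872656; next y=3/10·(-5.528125)+1/2·12.872656≈4.777891
n=3: y≈4.777891, sp=-2, e=sp−y≈-6.777891; I≈-5.874766, D=e−e_prev≈-10.306016; u=2·(-6.777891)+1/2·(-5.874766)+3/4·(-10.306016)≈-24.222676; next y=3/10·4.777891+1/2·(-24.222676)≈-10.677971
n=4: y≈-10.677971, sp=-2, e=sp−y≈8.677971; I≈2.803205, D=e−e_prev≈15.455861; u=2·8.677971+1/2·2.803205+3/4·15.455861≈30.349440; next y=3/10·(-10.677971)+1/2·30.349440≈11.971329
n=5: y≈11.971329, sp=-2, e=sp−y≈-13.971329; I≈-11.168124, D=e−e_prev≈-22.649299; u=2·(-13.971329)+1/2·(-11.168124)+3/4·(-22.649299)≈-50.513694; next y=3/10·11.971329+1/2·(-50.513694)≈-21.665448
n=6: y≈-21.665448, sp=-2, e=sp−y≈19.665448; I≈8.497325, D=e−e_prev≈33.636777; u=2·19.665448+1/2·8.497325+3/4·33.636777≈68.807142; next y=3/10·(-21.665448)+1/2·68.807142≈27.903936
n=7: y≈27.903936, sp=-2, e=sp−y≈-29.903936; I≈-21.406612, D=e−e_prev≈-49.569385; u=2·(-29.903936)+1/2·(-21.406612)+3/4·(-49.569385)≈-107.688217; next y=3/10·27.903936+1/2·(-107.688217)≈-45.472928

0 1 3.250 0.000
1 -2 -12.031 1.625
2 -2 12.873 -5.528
3 -2 -24.223 4.778
4 -2 30.349 -10.678
5 -2 -50.514 11.971
6 -2 68.807 -21.665
7 -2 -107.688 27.904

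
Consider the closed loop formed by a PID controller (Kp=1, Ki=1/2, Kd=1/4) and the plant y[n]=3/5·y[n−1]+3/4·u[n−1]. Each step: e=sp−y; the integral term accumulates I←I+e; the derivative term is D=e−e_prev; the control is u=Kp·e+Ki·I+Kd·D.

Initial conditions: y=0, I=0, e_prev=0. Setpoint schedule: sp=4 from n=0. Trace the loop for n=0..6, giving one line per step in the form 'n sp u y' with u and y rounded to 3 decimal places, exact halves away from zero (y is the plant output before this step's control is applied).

0 4 7.000 0.000
1 4 -1.188 5.250
2 4 4.734 2.259
3 4 0.225 4.906
4 4 3.572 3.112
5 4 1.058 4.547
6 4 2.937 3.521

(exact arithmetic carried between steps; '≈' marks a value shown rounded to 6 d.p. or computed from one; I and e_prev carry over from the previous line; the table rounds u and y to 3 d.p., halves away from zero)
n=0: y=0, sp=4, e=sp−y=4; I=4, D=e−e_prev=4; u=1·4+1/2·4+1/4·4=7; next y=3/5·0+3/4·7=5.25
n=1: y=5.25, sp=4, e=sp−y=-1.25; I=2.75, D=e−e_prev=-5.25; u=1·(-1.25)+1/2·2.75+1/4·(-5.25)=-1.1875; next y=3/5·5.25+3/4·(-1.1875)=2.259375
n=2: y=2.259375, sp=4, e=sp−y=1.740625; I=4.490625, D=e−e_prev=2.990625; u=1·1.740625+1/2·4.490625+1/4·2.990625≈4.733594; next y=3/5·2.259375+3/4·4.733594≈4.905820
n=3: y≈4.905820, sp=4, e=sp−y≈-0.905820; I≈3.584805, D=e−e_prev≈-2.646445; u=1·(-0.905820)+1/2·3.584805+1/4·(-2.646445)≈0.224971; next y=3/5·4.905820+3/4·0.224971≈3.112220
n=4: y≈3.112220, sp=4, e=sp−y≈0.887780; I≈4.472584, D=e−e_prev≈1.793600; u=1·0.887780+1/2·4.472584+1/4·1.793600≈3.572472; next y=3/5·3.112220+3/4·3.572472≈4.546686
n=5: y≈4.546686, sp=4, e=sp−y≈-0.546686; I≈3.925898, D=e−e_prev≈-1.434466; u=1·(-0.546686)+1/2·3.925898+1/4·(-1.434466)≈1.057647; next y=3/5·4.546686+3/4·1.057647≈3.521247
n=6: y≈3.521247, sp=4, e=sp−y≈0.478753; I≈4.404652, D=e−e_prev≈1.025440; u=1·0.478753+1/2·4.404652+1/4·1.025440≈2.937439; next y=3/5·3.521247+3/4·2.937439≈4.315827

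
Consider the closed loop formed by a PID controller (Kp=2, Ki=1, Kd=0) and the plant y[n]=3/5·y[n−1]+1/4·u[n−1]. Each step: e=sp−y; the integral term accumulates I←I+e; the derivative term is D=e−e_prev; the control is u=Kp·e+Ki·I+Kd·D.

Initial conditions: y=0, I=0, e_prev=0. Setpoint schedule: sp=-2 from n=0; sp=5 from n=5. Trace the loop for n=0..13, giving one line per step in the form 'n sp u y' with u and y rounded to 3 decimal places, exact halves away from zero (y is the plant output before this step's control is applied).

0 -2 -6.000 0.000
1 -2 -3.500 -1.500
2 -2 -3.175 -1.775
3 -2 -3.149 -1.859
4 -2 -3.159 -1.902
5 5 17.830 -1.931
6 5 9.071 3.299
7 5 7.928 4.247
8 5 7.831 4.530
9 5 7.864 4.676
10 5 7.901 4.771
11 5 7.930 4.838
12 5 7.950 4.885
13 5 7.965 4.919

(exact arithmetic carried between steps; '≈' marks a value shown rounded to 6 d.p. or computed from one; I and e_prev carry over from the previous line; the table rounds u and y to 3 d.p., halves away from zero)
n=0: y=0, sp=-2, e=sp−y=-2; I=-2, D=e−e_prev=-2; u=2·(-2)+1·(-2)+0·(-2)=-6; next y=3/5·0+1/4·(-6)=-1.5
n=1: y=-1.5, sp=-2, e=sp−y=-0.5; I=-2.5, D=e−e_prev=1.5; u=2·(-0.5)+1·(-2.5)+0·1.5=-3.5; next y=3/5·(-1.5)+1/4·(-3.5)=-1.775
n=2: y=-1.775, sp=-2, e=sp−y=-0.225; I=-2.725, D=e−e_prev=0.275; u=2·(-0.225)+1·(-2.725)+0·0.275=-3.175; next y=3/5·(-1.775)+1/4·(-3.175)=-1.85875
n=3: y=-1.85875, sp=-2, e=sp−y=-0.14125; I=-2.86625, D=e−e_prev=0.08375; u=2·(-0.14125)+1·(-2.86625)+0·0.08375=-3.14875; next y=3/5·(-1.85875)+1/4·(-3.14875)≈-1.902438
n=4: y≈-1.902438, sp=-2, e=sp−y≈-0.097563; I≈-2.963813, D=e−e_prev≈0.043688; u=2·(-0.097563)+1·(-2.963813)+0·0.043688≈-3.158938; next y=3/5·(-1.902438)+1/4·(-3.158938)≈-1.931197
n=5: y≈-1.931197, sp=5, e=sp−y≈6.931197; I≈3.967384, D=e−e_prev≈7.028759; u=2·6.931197+1·3.967384+0·7.028759≈17.829778; next y=3/5·(-1.931197)+1/4·17.829778≈3.298726
n=6: y≈3.298726, sp=5, e=sp−y≈1.701274; I≈5.668658, D=e−e_prev≈-5.229923; u=2·1.701274+1·5.668658+0·(-5.229923)≈9.071205; next y=3/5·3.298726+1/4·9.071205≈4.247037
n=7: y≈4.247037, sp=5, e=sp−y≈0.752963; I≈6.421621, D=e−e_prev≈-0.948311; u=2·0.752963+1·6.421621+0·(-0.948311)≈7.927547; next y=3/5·4.247037+1/4·7.927547≈4.530109
n=8: y≈4.530109, sp=5, e=sp−y≈0.469891; I≈6.891512, D=e−e_prev≈-0.283072; u=2·0.469891+1·6.891512+0·(-0.283072)≈7.831294; next y=3/5·4.530109+1/4·7.831294≈4.675889
n=9: y≈4.675889, sp=5, e=sp−y≈0.324111; I≈7.215623, D=e−e_prev≈-0.145780; u=2·0.324111+1·7.215623+0·(-0.145780)≈7.863845; next y=3/5·4.675889+1/4·7.863845≈4.771495
n=10: y≈4.771495, sp=5, e=sp−y≈0.228505; I≈7.444128, D=e−e_prev≈-0.095606; u=2·0.228505+1·7.444128+0·(-0.095606)≈7.901139; next y=3/5·4.771495+1/4·7.901139≈4.838182
n=11: y≈4.838182, sp=5, e=sp−y≈0.161818; I≈7.605947, D=e−e_prev≈-0.066687; u=2·0.161818+1·7.605947+0·(-0.066687)≈7.929584; next y=3/5·4.838182+1/4·7.929584≈4.885305
n=12: y≈4.885305, sp=5, e=sp−y≈0.114695; I≈7.720642, D=e−e_prev≈-0.047123; u=2·0.114695+1·7.720642+0·(-0.047123)≈7.950032; next y=3/5·4.885305+1/4·7.950032≈4.918691
n=13: y≈4.918691, sp=5, e=sp−y≈0.081309; I≈7.801951, D=e−e_prev≈-0.033386; u=2·0.081309+1·7.801951+0·(-0.033386)≈7.964569; next y=3/5·4.918691+1/4·7.964569≈4.942357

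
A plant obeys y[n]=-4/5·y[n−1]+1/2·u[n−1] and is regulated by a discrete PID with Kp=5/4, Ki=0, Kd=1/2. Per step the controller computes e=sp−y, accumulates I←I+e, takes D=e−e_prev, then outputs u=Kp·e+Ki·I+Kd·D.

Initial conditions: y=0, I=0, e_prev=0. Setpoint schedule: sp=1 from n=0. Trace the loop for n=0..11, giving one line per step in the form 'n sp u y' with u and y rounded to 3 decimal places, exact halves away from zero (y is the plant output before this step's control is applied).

(exact arithmetic carried between steps; '≈' marks a value shown rounded to 6 d.p. or computed from one; I and e_prev carry over from the previous line; the table rounds u and y to 3 d.p., halves away from zero)
n=0: y=0, sp=1, e=sp−y=1; I=1, D=e−e_prev=1; u=5/4·1+0·1+1/2·1=1.75; next y=-4/5·0+1/2·1.75=0.875
n=1: y=0.875, sp=1, e=sp−y=0.125; I=1.125, D=e−e_prev=-0.875; u=5/4·0.125+0·1.125+1/2·(-0.875)=-0.28125; next y=-4/5·0.875+1/2·(-0.28125)=-0.840625
n=2: y=-0.840625, sp=1, e=sp−y=1.840625; I=2.965625, D=e−e_prev=1.715625; u=5/4·1.840625+0·2.965625+1/2·1.715625≈3.158594; next y=-4/5·(-0.840625)+1/2·3.158594≈2.251797
n=3: y≈2.251797, sp=1, e=sp−y≈-1.251797; I≈1.713828, D=e−e_prev≈-3.092422; u=5/4·(-1.251797)+0·1.713828+1/2·(-3.092422)≈-3.110957; next y=-4/5·2.251797+1/2·(-3.110957)≈-3.356916
n=4: y≈-3.356916, sp=1, e=sp−y≈4.356916; I≈6.070744, D=e−e_prev≈5.608713; u=5/4·4.356916+0·6.070744+1/2·5.608713≈8.250501; next y=-4/5·(-3.356916)+1/2·8.250501≈6.810784
n=5: y≈6.810784, sp=1, e=sp−y≈-5.810784; I≈0.259961, D=e−e_prev≈-10.167700; u=5/4·(-5.810784)+0·0.259961+1/2·(-10.167700)≈-12.347329; next y=-4/5·6.810784+1/2·(-12.347329)≈-11.622291
n=6: y≈-11.622291, sp=1, e=sp−y≈12.622291; I≈12.882252, D=e−e_prev≈18.433075; u=5/4·12.622291+0·12.882252+1/2·18.433075≈24.994402; next y=-4/5·(-11.622291)+1/2·24.994402≈21.795034
n=7: y≈21.795034, sp=1, e=sp−y≈-20.795034; I≈-7.912782, D=e−e_prev≈-33.417325; u=5/4·(-20.795034)+0·(-7.912782)+1/2·(-33.417325)≈-42.702455; next y=-4/5·21.795034+1/2·(-42.702455)≈-38.787255
n=8: y≈-38.787255, sp=1, e=sp−y≈39.787255; I≈31.874473, D=e−e_prev≈60.582289; u=5/4·39.787255+0·31.874473+1/2·60.582289≈80.025213; next y=-4/5·(-38.787255)+1/2·80.025213≈71.042410
n=9: y≈71.042410, sp=1, e=sp−y≈-70.042410; I≈-38.167938, D=e−e_prev≈-109.829665; u=5/4·(-70.042410)+0·(-38.167938)+1/2·(-109.829665)≈-142.467846; next y=-4/5·71.042410+1/2·(-142.467846)≈-128.067851
n=10: y≈-128.067851, sp=1, e=sp−y≈129.067851; I≈90.899914, D=e−e_prev≈199.110262; u=5/4·129.067851+0·90.899914+1/2·199.110262≈260.889945; next y=-4/5·(-128.067851)+1/2·260.889945≈232.899253
n=11: y≈232.899253, sp=1, e=sp−y≈-231.899253; I≈-140.999340, D=e−e_prev≈-360.967105; u=5/4·(-231.899253)+0·(-140.999340)+1/2·(-360.967105)≈-470.357619; next y=-4/5·232.899253+1/2·(-470.357619)≈-421.498212

0 1 1.750 0.000
1 1 -0.281 0.875
2 1 3.159 -0.841
3 1 -3.111 2.252
4 1 8.251 -3.357
5 1 -12.347 6.811
6 1 24.994 -11.622
7 1 -42.702 21.795
8 1 80.025 -38.787
9 1 -142.468 71.042
10 1 260.890 -128.068
11 1 -470.358 232.899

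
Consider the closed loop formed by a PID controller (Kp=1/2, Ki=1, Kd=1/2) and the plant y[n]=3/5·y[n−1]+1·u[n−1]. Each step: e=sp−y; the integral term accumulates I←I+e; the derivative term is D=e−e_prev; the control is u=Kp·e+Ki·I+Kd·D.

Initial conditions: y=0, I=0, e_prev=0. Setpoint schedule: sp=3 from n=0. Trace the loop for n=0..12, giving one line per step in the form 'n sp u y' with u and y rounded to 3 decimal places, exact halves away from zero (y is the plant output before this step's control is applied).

(exact arithmetic carried between steps; '≈' marks a value shown rounded to 6 d.p. or computed from one; I and e_prev carry over from the previous line; the table rounds u and y to 3 d.p., halves away from zero)
n=0: y=0, sp=3, e=sp−y=3; I=3, D=e−e_prev=3; u=1/2·3+1·3+1/2·3=6; next y=3/5·0+1·6=6
n=1: y=6, sp=3, e=sp−y=-3; I=0, D=e−e_prev=-6; u=1/2·(-3)+1·0+1/2·(-6)=-4.5; next y=3/5·6+1·(-4.5)=-0.9
n=2: y=-0.9, sp=3, e=sp−y=3.9; I=3.9, D=e−e_prev=6.9; u=1/2·3.9+1·3.9+1/2·6.9=9.3; next y=3/5·(-0.9)+1·9.3=8.76
n=3: y=8.76, sp=3, e=sp−y=-5.76; I=-1.86, D=e−e_prev=-9.66; u=1/2·(-5.76)+1·(-1.86)+1/2·(-9.66)=-9.57; next y=3/5·8.76+1·(-9.57)=-4.314
n=4: y=-4.314, sp=3, e=sp−y=7.314; I=5.454, D=e−e_prev=13.074; u=1/2·7.314+1·5.454+1/2·13.074=15.648; next y=3/5·(-4.314)+1·15.648=13.0596
n=5: y=13.0596, sp=3, e=sp−y=-10.0596; I=-4.6056, D=e−e_prev=-17.3736; u=1/2·(-10.0596)+1·(-4.6056)+1/2·(-17.3736)=-18.3222; next y=3/5·13.0596+1·(-18.3222)=-10.48644
n=6: y=-10.48644, sp=3, e=sp−y=13.48644; I=8.88084, D=e−e_prev=23.54604; u=1/2·13.48644+1·8.88084+1/2·23.54604=27.39708; next y=3/5·(-10.48644)+1·27.39708=21.105216
n=7: y=21.105216, sp=3, e=sp−y=-18.105216; I=-9.224376, D=e−e_prev=-31.591656; u=1/2·(-18.105216)+1·(-9.224376)+1/2·(-31.591656)=-34.072812; next y=3/5·21.105216+1·(-34.072812)≈-21.409682
n=8: y≈-21.409682, sp=3, e=sp−y≈24.409682; I≈15.185306, D=e−e_prev≈42.514898; u=1/2·24.409682+1·15.185306+1/2·42.514898≈48.647597; next y=3/5·(-21.409682)+1·48.647597≈35.801787
n=9: y≈35.801787, sp=3, e=sp−y≈-32.801787; I≈-17.616481, D=e−e_prev≈-57.211470; u=1/2·(-32.801787)+1·(-17.616481)+1/2·(-57.211470)≈-62.623110; next y=3/5·35.801787+1·(-62.623110)≈-41.142037
n=10: y≈-41.142037, sp=3, e=sp−y≈44.142037; I≈26.525556, D=e−e_prev≈76.943824; u=1/2·44.142037+1·26.525556+1/2·76.943824≈87.068487; next y=3/5·(-41.142037)+1·87.068487≈62.383265
n=11: y≈62.383265, sp=3, e=sp−y≈-59.383265; I≈-32.857709, D=e−e_prev≈-103.525302; u=1/2·(-59.383265)+1·(-32.857709)+1/2·(-103.525302)≈-114.311992; next y=3/5·62.383265+1·(-114.311992)≈-76.882033
n=12: y≈-76.882033, sp=3, e=sp−y≈79.882033; I≈47.024324, D=e−e_prev≈139.265298; u=1/2·79.882033+1·47.024324+1/2·139.265298≈156.597990; next y=3/5·(-76.882033)+1·156.597990≈110.468770

0 3 6.000 0.000
1 3 -4.500 6.000
2 3 9.300 -0.900
3 3 -9.570 8.760
4 3 15.648 -4.314
5 3 -18.322 13.060
6 3 27.397 -10.486
7 3 -34.073 21.105
8 3 48.648 -21.410
9 3 -62.623 35.802
10 3 87.068 -41.142
11 3 -114.312 62.383
12 3 156.598 -76.882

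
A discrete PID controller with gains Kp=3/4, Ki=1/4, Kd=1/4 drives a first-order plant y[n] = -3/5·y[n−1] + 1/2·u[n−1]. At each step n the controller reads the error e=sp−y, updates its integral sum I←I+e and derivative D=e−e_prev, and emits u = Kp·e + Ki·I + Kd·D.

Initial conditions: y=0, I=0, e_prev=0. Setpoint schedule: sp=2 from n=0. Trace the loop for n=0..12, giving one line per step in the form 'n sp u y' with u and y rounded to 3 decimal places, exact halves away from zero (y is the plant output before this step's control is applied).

(exact arithmetic carried between steps; '≈' marks a value shown rounded to 6 d.p. or computed from one; I and e_prev carry over from the previous line; the table rounds u and y to 3 d.p., halves away from zero)
n=0: y=0, sp=2, e=sp−y=2; I=2, D=e−e_prev=2; u=3/4·2+1/4·2+1/4·2=2.5; next y=-3/5·0+1/2·2.5=1.25
n=1: y=1.25, sp=2, e=sp−y=0.75; I=2.75, D=e−e_prev=-1.25; u=3/4·0.75+1/4·2.75+1/4·(-1.25)=0.9375; next y=-3/5·1.25+1/2·0.9375=-0.28125
n=2: y=-0.28125, sp=2, e=sp−y=2.28125; I=5.03125, D=e−e_prev=1.53125; u=3/4·2.28125+1/4·5.03125+1/4·1.53125≈3.351563; next y=-3/5·(-0.28125)+1/2·3.351563≈1.844531
n=3: y≈1.844531, sp=2, e=sp−y≈0.155469; I≈5.186719, D=e−e_prev≈-2.125781; u=3/4·0.155469+1/4·5.186719+1/4·(-2.125781)≈0.881836; next y=-3/5·1.844531+1/2·0.881836≈-0.665801
n=4: y≈-0.665801, sp=2, e=sp−y≈2.665801; I≈7.852520, D=e−e_prev≈2.510332; u=3/4·2.665801+1/4·7.852520+1/4·2.510332≈4.590063; next y=-3/5·(-0.665801)+1/2·4.590063≈2.694512
n=5: y≈2.694512, sp=2, e=sp−y≈-0.694512; I≈7.158007, D=e−e_prev≈-3.360313; u=3/4·(-0.694512)+1/4·7.158007+1/4·(-3.360313)≈0.428539; next y=-3/5·2.694512+1/2·0.428539≈-1.402438
n=6: y≈-1.402438, sp=2, e=sp−y≈3.402438; I≈10.560445, D=e−e_prev≈4.096950; u=3/4·3.402438+1/4·10.560445+1/4·4.096950≈6.216177; next y=-3/5·(-1.402438)+1/2·6.216177≈3.949551
n=7: y≈3.949551, sp=2, e=sp−y≈-1.949551; I≈8.610894, D=e−e_prev≈-5.351989; u=3/4·(-1.949551)+1/4·8.610894+1/4·(-5.351989)≈-0.647437; next y=-3/5·3.949551+1/2·(-0.647437)≈-2.693449
n=8: y≈-2.693449, sp=2, e=sp−y≈4.693449; I≈13.304343, D=e−e_prev≈6.643000; u=3/4·4.693449+1/4·13.304343+1/4·6.643000≈8.506923; next y=-3/5·(-2.693449)+1/2·8.506923≈5.869531
n=9: y≈5.869531, sp=2, e=sp−y≈-3.869531; I≈9.434812, D=e−e_prev≈-8.562980; u=3/4·(-3.869531)+1/4·9.434812+1/4·(-8.562980)≈-2.684190; next y=-3/5·5.869531+1/2·(-2.684190)≈-4.863813
n=10: y≈-4.863813, sp=2, e=sp−y≈6.863813; I≈16.298626, D=e−e_prev≈10.733344; u=3/4·6.863813+1/4·16.298626+1/4·10.733344≈11.905853; next y=-3/5·(-4.863813)+1/2·11.905853≈8.871214
n=11: y≈8.871214, sp=2, e=sp−y≈-6.871214; I≈9.427411, D=e−e_prev≈-13.735028; u=3/4·(-6.871214)+1/4·9.427411+1/4·(-13.735028)≈-6.230315; next y=-3/5·8.871214+1/2·(-6.230315)≈-8.437886
n=12: y≈-8.437886, sp=2, e=sp−y≈10.437886; I≈19.865297, D=e−e_prev≈17.309100; u=3/4·10.437886+1/4·19.865297+1/4·17.309100≈17.122014; next y=-3/5·(-8.437886)+1/2·17.122014≈13.623739

0 2 2.500 0.000
1 2 0.938 1.250
2 2 3.352 -0.281
3 2 0.882 1.845
4 2 4.590 -0.666
5 2 0.429 2.695
6 2 6.216 -1.402
7 2 -0.647 3.950
8 2 8.507 -2.693
9 2 -2.684 5.870
10 2 11.906 -4.864
11 2 -6.230 8.871
12 2 17.122 -8.438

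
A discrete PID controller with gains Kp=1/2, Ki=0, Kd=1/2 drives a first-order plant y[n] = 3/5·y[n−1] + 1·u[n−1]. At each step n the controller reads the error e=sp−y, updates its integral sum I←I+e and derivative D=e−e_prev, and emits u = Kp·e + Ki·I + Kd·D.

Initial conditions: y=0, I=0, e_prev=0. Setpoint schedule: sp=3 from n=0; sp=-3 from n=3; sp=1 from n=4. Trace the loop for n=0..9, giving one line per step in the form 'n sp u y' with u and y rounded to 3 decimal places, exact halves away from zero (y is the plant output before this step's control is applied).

0 3 3.000 0.000
1 3 -1.500 3.000
2 3 2.700 0.300
3 -3 -7.230 2.880
4 1 9.442 -5.502
5 1 -8.392 6.141
6 1 8.278 -4.707
7 1 -7.307 5.453
8 1 7.262 -4.035
9 1 -6.358 4.841

(exact arithmetic carried between steps; '≈' marks a value shown rounded to 6 d.p. or computed from one; I and e_prev carry over from the previous line; the table rounds u and y to 3 d.p., halves away from zero)
n=0: y=0, sp=3, e=sp−y=3; I=3, D=e−e_prev=3; u=1/2·3+0·3+1/2·3=3; next y=3/5·0+1·3=3
n=1: y=3, sp=3, e=sp−y=0; I=3, D=e−e_prev=-3; u=1/2·0+0·3+1/2·(-3)=-1.5; next y=3/5·3+1·(-1.5)=0.3
n=2: y=0.3, sp=3, e=sp−y=2.7; I=5.7, D=e−e_prev=2.7; u=1/2·2.7+0·5.7+1/2·2.7=2.7; next y=3/5·0.3+1·2.7=2.88
n=3: y=2.88, sp=-3, e=sp−y=-5.88; I=-0.18, D=e−e_prev=-8.58; u=1/2·(-5.88)+0·(-0.18)+1/2·(-8.58)=-7.23; next y=3/5·2.88+1·(-7.23)=-5.502
n=4: y=-5.502, sp=1, e=sp−y=6.502; I=6.322, D=e−e_prev=12.382; u=1/2·6.502+0·6.322+1/2·12.382=9.442; next y=3/5·(-5.502)+1·9.442=6.1408
n=5: y=6.1408, sp=1, e=sp−y=-5.1408; I=1.1812, D=e−e_prev=-11.6428; u=1/2·(-5.1408)+0·1.1812+1/2·(-11.6428)=-8.3918; next y=3/5·6.1408+1·(-8.3918)=-4.70732
n=6: y=-4.70732, sp=1, e=sp−y=5.70732; I=6.88852, D=e−e_prev=10.84812; u=1/2·5.70732+0·6.88852+1/2·10.84812=8.27772; next y=3/5·(-4.70732)+1·8.27772=5.453328
n=7: y=5.453328, sp=1, e=sp−y=-4.453328; I=2.435192, D=e−e_prev=-10.160648; u=1/2·(-4.453328)+0·2.435192+1/2·(-10.160648)=-7.306988; next y=3/5·5.453328+1·(-7.306988)≈-4.034991
n=8: y≈-4.034991, sp=1, e=sp−y≈5.034991; I≈7.470183, D=e−e_prev≈9.488319; u=1/2·5.034991+0·7.470183+1/2·9.488319≈7.261655; next y=3/5·(-4.034991)+1·7.261655≈4.840660
n=9: y≈4.840660, sp=1, e=sp−y≈-3.840660; I≈3.629523, D=e−e_prev≈-8.875652; u=1/2·(-3.840660)+0·3.629523+1/2·(-8.875652)≈-6.358156; next y=3/5·4.840660+1·(-6.358156)≈-3.453760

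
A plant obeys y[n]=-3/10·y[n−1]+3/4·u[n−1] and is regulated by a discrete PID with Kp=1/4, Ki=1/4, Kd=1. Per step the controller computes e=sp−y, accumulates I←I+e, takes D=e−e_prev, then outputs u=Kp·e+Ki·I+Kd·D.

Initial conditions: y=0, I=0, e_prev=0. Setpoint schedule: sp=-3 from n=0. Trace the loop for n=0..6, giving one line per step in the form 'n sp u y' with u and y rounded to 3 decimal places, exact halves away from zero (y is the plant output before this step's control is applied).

(exact arithmetic carried between steps; '≈' marks a value shown rounded to 6 d.p. or computed from one; I and e_prev carry over from the previous line; the table rounds u and y to 3 d.p., halves away from zero)
n=0: y=0, sp=-3, e=sp−y=-3; I=-3, D=e−e_prev=-3; u=1/4·(-3)+1/4·(-3)+1·(-3)=-4.5; next y=-3/10·0+3/4·(-4.5)=-3.375
n=1: y=-3.375, sp=-3, e=sp−y=0.375; I=-2.625, D=e−e_prev=3.375; u=1/4·0.375+1/4·(-2.625)+1·3.375=2.8125; next y=-3/10·(-3.375)+3/4·2.8125=3.121875
n=2: y=3.121875, sp=-3, e=sp−y=-6.121875; I=-8.746875, D=e−e_prev=-6.496875; u=1/4·(-6.121875)+1/4·(-8.746875)+1·(-6.496875)≈-10.214063; next y=-3/10·3.121875+3/4·(-10.214063)≈-8.597109
n=3: y≈-8.597109, sp=-3, e=sp−y≈5.597109; I≈-3.149766, D=e−e_prev≈11.718984; u=1/4·5.597109+1/4·(-3.149766)+1·11.718984≈12.330820; next y=-3/10·(-8.597109)+3/4·12.330820≈11.827248
n=4: y≈11.827248, sp=-3, e=sp−y≈-14.827248; I≈-17.977014, D=e−e_prev≈-20.424357; u=1/4·(-14.827248)+1/4·(-17.977014)+1·(-20.424357)≈-28.625423; next y=-3/10·11.827248+3/4·(-28.625423)≈-25.017242
n=5: y≈-25.017242, sp=-3, e=sp−y≈22.017242; I≈4.040228, D=e−e_prev≈36.844490; u=1/4·22.017242+1/4·4.040228+1·36.844490≈43.358857; next y=-3/10·(-25.017242)+3/4·43.358857≈40.024315
n=6: y≈40.024315, sp=-3, e=sp−y≈-43.024315; I≈-38.984087, D=e−e_prev≈-65.041557; u=1/4·(-43.024315)+1/4·(-38.984087)+1·(-65.041557)≈-85.543657; next y=-3/10·40.024315+3/4·(-85.543657)≈-76.165038

0 -3 -4.500 0.000
1 -3 2.813 -3.375
2 -3 -10.214 3.122
3 -3 12.331 -8.597
4 -3 -28.625 11.827
5 -3 43.359 -25.017
6 -3 -85.544 40.024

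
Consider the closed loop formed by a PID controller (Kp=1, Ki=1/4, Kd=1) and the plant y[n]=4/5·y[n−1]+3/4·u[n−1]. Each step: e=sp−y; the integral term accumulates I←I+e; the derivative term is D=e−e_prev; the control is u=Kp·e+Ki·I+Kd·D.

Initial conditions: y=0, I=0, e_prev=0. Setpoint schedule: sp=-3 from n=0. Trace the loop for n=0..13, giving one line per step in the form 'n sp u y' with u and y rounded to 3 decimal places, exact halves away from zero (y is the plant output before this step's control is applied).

0 -3 -6.750 0.000
1 -3 6.891 -5.063
2 -3 -11.562 1.118
3 -3 13.603 -7.777
4 -3 -20.553 3.980
5 -3 25.934 -12.230
6 -3 -37.237 9.666
7 -3 48.680 -20.194
8 -3 -68.117 20.355
9 -3 90.700 -34.804
10 -3 -125.226 40.182
11 -3 168.365 -61.774
12 -3 -230.812 76.855
13 -3 311.933 -111.625

(exact arithmetic carried between steps; '≈' marks a value shown rounded to 6 d.p. or computed from one; I and e_prev carry over from the previous line; the table rounds u and y to 3 d.p., halves away from zero)
n=0: y=0, sp=-3, e=sp−y=-3; I=-3, D=e−e_prev=-3; u=1·(-3)+1/4·(-3)+1·(-3)=-6.75; next y=4/5·0+3/4·(-6.75)=-5.0625
n=1: y=-5.0625, sp=-3, e=sp−y=2.0625; I=-0.9375, D=e−e_prev=5.0625; u=1·2.0625+1/4·(-0.9375)+1·5.0625=6.890625; next y=4/5·(-5.0625)+3/4·6.890625≈1.117969
n=2: y≈1.117969, sp=-3, e=sp−y≈-4.117969; I≈-5.055469, D=e−e_prev≈-6.180469; u=1·(-4.117969)+1/4·(-5.055469)+1·(-6.180469)≈-11.562305; next y=4/5·1.117969+3/4·(-11.562305)≈-7.777354
n=3: y≈-7.777354, sp=-3, e=sp−y≈4.777354; I≈-0.278115, D=e−e_prev≈8.895322; u=1·4.777354+1/4·(-0.278115)+1·8.895322≈13.603147; next y=4/5·(-7.777354)+3/4·13.603147≈3.980477
n=4: y≈3.980477, sp=-3, e=sp−y≈-6.980477; I≈-7.258593, D=e−e_prev≈-11.757831; u=1·(-6.980477)+1/4·(-7.258593)+1·(-11.757831)≈-20.552957; next y=4/5·3.980477+3/4·(-20.552957)≈-12.230335
n=5: y≈-12.230335, sp=-3, e=sp−y≈9.230335; I≈1.971743, D=e−e_prev≈16.210813; u=1·9.230335+1/4·1.971743+1·16.210813≈25.934084; next y=4/5·(-12.230335)+3/4·25.934084≈9.666295
n=6: y≈9.666295, sp=-3, e=sp−y≈-12.666295; I≈-10.694552, D=e−e_prev≈-21.896630; u=1·(-12.666295)+1/4·(-10.694552)+1·(-21.896630)≈-37.236563; next y=4/5·9.666295+3/4·(-37.236563)≈-20.194386
n=7: y≈-20.194386, sp=-3, e=sp−y≈17.194386; I≈6.499834, D=e−e_prev≈29.860681; u=1·17.194386+1/4·6.499834+1·29.860681≈48.680026; next y=4/5·(-20.194386)+3/4·48.680026≈20.354510
n=8: y≈20.354510, sp=-3, e=sp−y≈-23.354510; I≈-16.854676, D=e−e_prev≈-40.548897; u=1·(-23.354510)+1/4·(-16.854676)+1·(-40.548897)≈-68.117076; next y=4/5·20.354510+3/4·(-68.117076)≈-34.804199
n=9: y≈-34.804199, sp=-3, e=sp−y≈31.804199; I≈14.949523, D=e−e_prev≈55.158709; u=1·31.804199+1/4·14.949523+1·55.158709≈90.700289; next y=4/5·(-34.804199)+3/4·90.700289≈40.181857
n=10: y≈40.181857, sp=-3, e=sp−y≈-43.181857; I≈-28.232335, D=e−e_prev≈-74.986056; u=1·(-43.181857)+1/4·(-28.232335)+1·(-74.986056)≈-125.225997; next y=4/5·40.181857+3/4·(-125.225997)≈-61.774012
n=11: y≈-61.774012, sp=-3, e=sp−y≈58.774012; I≈30.541677, D=e−e_prev≈101.955869; u=1·58.774012+1/4·30.541677+1·101.955869≈168.365301; next y=4/5·(-61.774012)+3/4·168.365301≈76.854766
n=12: y≈76.854766, sp=-3, e=sp−y≈-79.854766; I≈-49.313089, D=e−e_prev≈-138.628778; u=1·(-79.854766)+1/4·(-49.313089)+1·(-138.628778)≈-230.811816; next y=4/5·76.854766+3/4·(-230.811816)≈-111.625049
n=13: y≈-111.625049, sp=-3, e=sp−y≈108.625049; I≈59.311961, D=e−e_prev≈188.479815; u=1·108.625049+1/4·59.311961+1·188.479815≈311.932855; next y=4/5·(-111.625049)+3/4·311.932855≈144.649602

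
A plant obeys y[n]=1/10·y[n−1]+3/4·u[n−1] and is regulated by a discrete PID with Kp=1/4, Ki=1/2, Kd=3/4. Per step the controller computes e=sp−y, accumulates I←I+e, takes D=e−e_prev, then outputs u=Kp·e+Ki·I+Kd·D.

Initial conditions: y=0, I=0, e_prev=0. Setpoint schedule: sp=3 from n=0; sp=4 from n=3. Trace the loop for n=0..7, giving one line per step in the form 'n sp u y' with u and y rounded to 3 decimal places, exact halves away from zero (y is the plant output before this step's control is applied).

(exact arithmetic carried between steps; '≈' marks a value shown rounded to 6 d.p. or computed from one; I and e_prev carry over from the previous line; the table rounds u and y to 3 d.p., halves away from zero)
n=0: y=0, sp=3, e=sp−y=3; I=3, D=e−e_prev=3; u=1/4·3+1/2·3+3/4·3=4.5; next y=1/10·0+3/4·4.5=3.375
n=1: y=3.375, sp=3, e=sp−y=-0.375; I=2.625, D=e−e_prev=-3.375; u=1/4·(-0.375)+1/2·2.625+3/4·(-3.375)=-1.3125; next y=1/10·3.375+3/4·(-1.3125)=-0.646875
n=2: y=-0.646875, sp=3, e=sp−y=3.646875; I=6.271875, D=e−e_prev=4.021875; u=1/4·3.646875+1/2·6.271875+3/4·4.021875≈7.064063; next y=1/10·(-0.646875)+3/4·7.064063≈5.233359
n=3: y≈5.233359, sp=4, e=sp−y≈-1.233359; I≈5.038516, D=e−e_prev≈-4.880234; u=1/4·(-1.233359)+1/2·5.038516+3/4·(-4.880234)≈-1.449258; next y=1/10·5.233359+3/4·(-1.449258)≈-0.563607
n=4: y≈-0.563607, sp=4, e=sp−y≈4.563607; I≈9.602123, D=e−e_prev≈5.796967; u=1/4·4.563607+1/2·9.602123+3/4·5.796967≈10.289688; next y=1/10·(-0.563607)+3/4·10.289688≈7.660906
n=5: y≈7.660906, sp=4, e=sp−y≈-3.660906; I≈5.941217, D=e−e_prev≈-8.224513; u=1/4·(-3.660906)+1/2·5.941217+3/4·(-8.224513)≈-4.113002; next y=1/10·7.660906+3/4·(-4.113002)≈-2.318661
n=6: y≈-2.318661, sp=4, e=sp−y≈6.318661; I≈12.259879, D=e−e_prev≈9.979567; u=1/4·6.318661+1/2·12.259879+3/4·9.979567≈15.194280; next y=1/10·(-2.318661)+3/4·15.194280≈11.163844
n=7: y≈11.163844, sp=4, e=sp−y≈-7.163844; I≈5.096035, D=e−e_prev≈-13.482505; u=1/4·(-7.163844)+1/2·5.096035+3/4·(-13.482505)≈-9.354822; next y=1/10·11.163844+3/4·(-9.354822)≈-5.899732

0 3 4.500 0.000
1 3 -1.313 3.375
2 3 7.064 -0.647
3 4 -1.449 5.233
4 4 10.290 -0.564
5 4 -4.113 7.661
6 4 15.194 -2.319
7 4 -9.355 11.164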